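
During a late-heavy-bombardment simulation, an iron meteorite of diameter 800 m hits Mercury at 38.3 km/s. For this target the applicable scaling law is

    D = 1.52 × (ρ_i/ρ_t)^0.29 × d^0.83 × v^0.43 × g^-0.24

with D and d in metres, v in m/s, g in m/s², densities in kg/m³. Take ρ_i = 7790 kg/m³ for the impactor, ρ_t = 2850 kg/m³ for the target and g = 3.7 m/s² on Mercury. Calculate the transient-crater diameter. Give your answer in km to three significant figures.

In SI units: v = 38300 m/s.
(ρ_i/ρ_t)^0.29 = (7790/2850)^0.29 = 1.339
d^0.83 = 800^0.83 = 256.8
v^0.43 = 38300^0.43 = 93.49
g^-0.24 = 3.7^-0.24 = 0.7305
D = 1.52 × 1.339 × 256.8 × 93.49 × 0.7305 = 35695 m
   = 35.69 km

D ≈ 35.7 km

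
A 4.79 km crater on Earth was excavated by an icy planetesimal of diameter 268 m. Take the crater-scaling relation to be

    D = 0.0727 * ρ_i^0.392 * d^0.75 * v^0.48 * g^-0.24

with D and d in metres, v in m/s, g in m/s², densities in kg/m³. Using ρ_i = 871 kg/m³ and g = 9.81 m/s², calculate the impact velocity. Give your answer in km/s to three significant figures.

v ≈ 21.9 km/s

Rearranging for v: v = [D / (0.0727 · 871^0.392 · 268^0.75 · 9.81^-0.24)]^(1/0.48).
D = 4790 m.
871^0.392 = 14.21
268^0.75 = 66.24
9.81^-0.24 = 0.5781
Denominator = 0.0727 × 14.21 × 66.24 × 0.5781 = 39.56
D / 39.56 = 4790 / 39.56 = 121.1
v = 121.1^(1/0.48) = 121.1^2.0833 = 21868 m/s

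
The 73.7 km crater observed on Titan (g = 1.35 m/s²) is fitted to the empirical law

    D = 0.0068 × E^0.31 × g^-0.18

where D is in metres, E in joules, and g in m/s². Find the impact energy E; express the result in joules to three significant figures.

E ≈ 5.88 × 10^22 J

Rearranging: E = [D / (0.0068 · g^-0.18)]^(1/0.31).
D = 73700 m.
g^-0.18 = 1.35^-0.18 = 0.9474
D / (0.0068 × 0.9474) = 73700 / (6.442 × 10^-3) = 1.144 × 10^7
E = (1.144 × 10^7)^3.2258 = 5.876 × 10^22 J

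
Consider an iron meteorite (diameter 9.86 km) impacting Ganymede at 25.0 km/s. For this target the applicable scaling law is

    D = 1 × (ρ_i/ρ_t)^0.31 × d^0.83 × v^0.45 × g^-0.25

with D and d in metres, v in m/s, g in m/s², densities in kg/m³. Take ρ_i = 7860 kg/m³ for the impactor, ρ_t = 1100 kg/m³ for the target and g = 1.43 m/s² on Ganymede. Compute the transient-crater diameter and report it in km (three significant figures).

D ≈ 331 km

In SI units: d = 9860 m, v = 25000 m/s.
(ρ_i/ρ_t)^0.31 = (7860/1100)^0.31 = 1.840
d^0.83 = 9860^0.83 = 2065
v^0.45 = 25000^0.45 = 95.30
g^-0.25 = 1.43^-0.25 = 0.9145
D = 1 × 1.840 × 2065 × 95.30 × 0.9145 = 3.311 × 10^5 m
   = 331.1 km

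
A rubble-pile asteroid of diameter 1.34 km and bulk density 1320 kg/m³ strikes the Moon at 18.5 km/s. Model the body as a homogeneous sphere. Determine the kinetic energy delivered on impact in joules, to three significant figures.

E ≈ 2.85 × 10^20 J

d = 1340 m; v = 18500 m/s.
Mass m = (π/6) ρ d³ = (π/6) × 1320 × (1340)³ = 1.663 × 10^12 kg
E = ½ m v² = 0.5 × 1.663 × 10^12 × (18500)² = 2.846 × 10^20 J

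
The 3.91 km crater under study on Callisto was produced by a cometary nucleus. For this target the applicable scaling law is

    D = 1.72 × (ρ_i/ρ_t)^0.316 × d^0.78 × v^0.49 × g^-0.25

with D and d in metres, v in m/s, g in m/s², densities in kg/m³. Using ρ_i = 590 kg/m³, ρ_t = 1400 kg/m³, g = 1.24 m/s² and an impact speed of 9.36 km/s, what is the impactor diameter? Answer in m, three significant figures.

d ≈ 97.9 m

Rearranging for d: d = [D / (1.72 · (590/1400)^0.316 · 9360^0.49 · 1.24^-0.25)]^(1/0.78).
D = 3910 m.
(590/1400)^0.316 = 0.7610
9360^0.49 = 88.29
1.24^-0.25 = 0.9476
Denominator = 1.72 × 0.7610 × 88.29 × 0.9476 = 109.5
D / 109.5 = 3910 / 109.5 = 35.71
d = 35.71^(1/0.78) = 35.71^1.2821 = 97.91 m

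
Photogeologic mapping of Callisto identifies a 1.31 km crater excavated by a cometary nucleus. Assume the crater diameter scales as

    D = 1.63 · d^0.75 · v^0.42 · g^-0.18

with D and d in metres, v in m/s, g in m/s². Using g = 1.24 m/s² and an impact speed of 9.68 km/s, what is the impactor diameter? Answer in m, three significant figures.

d ≈ 46.1 m

Rearranging for d: d = [D / (1.63 · 9680^0.42 · 1.24^-0.18)]^(1/0.75).
D = 1310 m.
9680^0.42 = 47.21
1.24^-0.18 = 0.9620
Denominator = 1.63 × 47.21 × 0.9620 = 74.03
D / 74.03 = 1310 / 74.03 = 17.70
d = 17.70^(1/0.75) = 17.70^1.3333 = 46.12 m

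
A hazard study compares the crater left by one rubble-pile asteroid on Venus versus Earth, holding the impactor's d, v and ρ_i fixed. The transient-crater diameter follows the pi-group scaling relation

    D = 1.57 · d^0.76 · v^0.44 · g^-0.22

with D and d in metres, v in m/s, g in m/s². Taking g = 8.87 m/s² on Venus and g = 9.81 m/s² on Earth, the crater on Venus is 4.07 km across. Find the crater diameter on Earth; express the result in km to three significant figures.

All impactor-dependent factors cancel in the ratio, leaving D_Earth/D_Venus = (g_Earth/g_Venus)^-0.22.
(9.81/8.87)^-0.22 = 1.106^-0.22 = 0.9781
D_Earth = 0.9781 × 4.07 km = 3.98 km

D ≈ 3.98 km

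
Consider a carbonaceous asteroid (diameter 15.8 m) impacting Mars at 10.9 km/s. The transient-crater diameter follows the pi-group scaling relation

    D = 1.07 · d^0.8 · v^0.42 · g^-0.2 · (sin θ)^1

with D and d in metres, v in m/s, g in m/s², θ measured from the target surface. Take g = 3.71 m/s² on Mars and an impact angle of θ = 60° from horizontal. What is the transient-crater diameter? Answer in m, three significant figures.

D ≈ 322 m

In SI units: v = 10900 m/s.
d^0.8 = 15.8^0.8 = 9.098
v^0.42 = 10900^0.42 = 49.63
g^-0.2 = 3.71^-0.2 = 0.7694
(sin 60°)^1 = 0.8660^1 = 0.8660
D = 1.07 × 9.098 × 49.63 × 0.7694 × 0.8660 = 321.9 m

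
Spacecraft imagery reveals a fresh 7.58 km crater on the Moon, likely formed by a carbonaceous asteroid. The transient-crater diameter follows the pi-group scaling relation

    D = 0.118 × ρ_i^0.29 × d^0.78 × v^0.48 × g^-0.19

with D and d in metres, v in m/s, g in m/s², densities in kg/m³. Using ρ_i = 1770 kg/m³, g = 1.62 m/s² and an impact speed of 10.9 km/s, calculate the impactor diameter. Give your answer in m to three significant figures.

d ≈ 333 m

Rearranging for d: d = [D / (0.118 · 1770^0.29 · 10900^0.48 · 1.62^-0.19)]^(1/0.78).
D = 7580 m.
1770^0.29 = 8.748
10900^0.48 = 86.69
1.62^-0.19 = 0.9124
Denominator = 0.118 × 8.748 × 86.69 × 0.9124 = 81.65
D / 81.65 = 7580 / 81.65 = 92.84
d = 92.84^(1/0.78) = 92.84^1.2821 = 333.3 m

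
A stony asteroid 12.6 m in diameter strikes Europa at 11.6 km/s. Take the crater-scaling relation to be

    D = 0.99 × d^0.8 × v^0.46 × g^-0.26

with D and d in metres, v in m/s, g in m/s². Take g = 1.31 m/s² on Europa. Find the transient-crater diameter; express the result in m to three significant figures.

D ≈ 519 m

In SI units: v = 11600 m/s.
d^0.8 = 12.6^0.8 = 7.591
v^0.46 = 11600^0.46 = 74.07
g^-0.26 = 1.31^-0.26 = 0.9322
D = 0.99 × 7.591 × 74.07 × 0.9322 = 518.9 m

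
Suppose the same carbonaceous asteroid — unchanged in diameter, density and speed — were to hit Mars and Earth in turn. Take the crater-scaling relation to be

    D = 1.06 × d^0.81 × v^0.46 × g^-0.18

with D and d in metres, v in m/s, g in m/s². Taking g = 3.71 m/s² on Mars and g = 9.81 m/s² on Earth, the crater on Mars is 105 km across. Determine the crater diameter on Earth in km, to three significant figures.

D ≈ 88.1 km

All impactor-dependent factors cancel in the ratio, leaving D_Earth/D_Mars = (g_Earth/g_Mars)^-0.18.
(9.81/3.71)^-0.18 = 2.644^-0.18 = 0.8394
D_Earth = 0.8394 × 105 km = 88.1 km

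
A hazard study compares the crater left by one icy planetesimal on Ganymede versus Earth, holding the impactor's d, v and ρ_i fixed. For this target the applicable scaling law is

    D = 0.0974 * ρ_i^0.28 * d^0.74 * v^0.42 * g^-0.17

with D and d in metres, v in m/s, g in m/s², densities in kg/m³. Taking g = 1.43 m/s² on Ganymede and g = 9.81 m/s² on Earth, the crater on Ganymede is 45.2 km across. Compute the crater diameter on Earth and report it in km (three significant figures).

D ≈ 32.6 km

All impactor-dependent factors cancel in the ratio, leaving D_Earth/D_Ganymede = (g_Earth/g_Ganymede)^-0.17.
(9.81/1.43)^-0.17 = 6.860^-0.17 = 0.7208
D_Earth = 0.7208 × 45.2 km = 32.6 km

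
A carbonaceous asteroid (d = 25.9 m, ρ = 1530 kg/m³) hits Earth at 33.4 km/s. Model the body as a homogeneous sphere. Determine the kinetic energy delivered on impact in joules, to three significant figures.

E ≈ 7.76 × 10^15 J

v = 33400 m/s.
Mass m = (π/6) ρ d³ = (π/6) × 1530 × (25.9)³ = 1.392 × 10^7 kg
E = ½ m v² = 0.5 × 1.392 × 10^7 × (33400)² = 7.764 × 10^15 J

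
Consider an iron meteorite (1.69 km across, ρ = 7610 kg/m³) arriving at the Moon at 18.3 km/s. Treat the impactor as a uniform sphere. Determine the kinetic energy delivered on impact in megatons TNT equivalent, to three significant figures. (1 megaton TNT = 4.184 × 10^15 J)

E ≈ 7.70 × 10^5 Mt TNT

d = 1690 m; v = 18300 m/s.
Mass m = (π/6) ρ d³ = (π/6) × 7610 × (1690)³ = 1.923 × 10^13 kg
E = ½ m v² = 0.5 × 1.923 × 10^13 × (18300)² = 3.220 × 10^21 J
   = 3.220 × 10^21 / 4.184×10^15 = 7.696 × 10^5 Mt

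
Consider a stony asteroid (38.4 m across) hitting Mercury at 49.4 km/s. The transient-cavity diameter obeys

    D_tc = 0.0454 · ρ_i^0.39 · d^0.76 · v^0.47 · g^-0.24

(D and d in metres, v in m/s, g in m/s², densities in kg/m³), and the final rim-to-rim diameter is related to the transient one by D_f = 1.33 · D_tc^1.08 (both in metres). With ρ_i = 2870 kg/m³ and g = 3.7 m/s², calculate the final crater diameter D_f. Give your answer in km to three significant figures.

D_f ≈ 4.63 km

v = 49400 m/s.
ρ_i^0.39 = 2870^0.39 = 22.31
d^0.76 = 38.4^0.76 = 16.00
v^0.47 = 49400^0.47 = 160.7
g^-0.24 = 3.7^-0.24 = 0.7305
D_tc = 0.0454 × 22.31 × 16.00 × 160.7 × 0.7305 = 1902 m
D_f = 1.33 × (1902)^1.08 = 4628 m
     = 4.628 km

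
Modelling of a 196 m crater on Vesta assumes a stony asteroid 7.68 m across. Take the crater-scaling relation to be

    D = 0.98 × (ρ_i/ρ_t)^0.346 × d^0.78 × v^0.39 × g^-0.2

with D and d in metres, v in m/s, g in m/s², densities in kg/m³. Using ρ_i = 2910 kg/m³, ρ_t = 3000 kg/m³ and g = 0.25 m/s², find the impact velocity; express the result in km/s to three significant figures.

Rearranging for v: v = [D / (0.98 · (2910/3000)^0.346 · 7.68^0.78 · 0.25^-0.2)]^(1/0.39).
(2910/3000)^0.346 = 0.9895
7.68^0.78 = 4.904
0.25^-0.2 = 1.320
Denominator = 0.98 × 0.9895 × 4.904 × 1.320 = 6.277
D / 6.277 = 196 / 6.277 = 31.23
v = 31.23^(1/0.39) = 31.23^2.5641 = 6796 m/s

v ≈ 6.80 km/s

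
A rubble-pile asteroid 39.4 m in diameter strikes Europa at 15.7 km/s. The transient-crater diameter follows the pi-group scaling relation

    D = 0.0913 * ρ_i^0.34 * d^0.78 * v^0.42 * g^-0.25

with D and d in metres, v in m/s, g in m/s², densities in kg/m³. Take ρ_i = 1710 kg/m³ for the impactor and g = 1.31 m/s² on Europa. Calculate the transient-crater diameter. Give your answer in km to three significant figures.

D ≈ 1.09 km

In SI units: v = 15700 m/s.
ρ_i^0.34 = 1710^0.34 = 12.57
d^0.78 = 39.4^0.78 = 17.56
v^0.42 = 15700^0.42 = 57.85
g^-0.25 = 1.31^-0.25 = 0.9347
D = 0.0913 × 12.57 × 17.56 × 57.85 × 0.9347 = 1090 m
   = 1.090 km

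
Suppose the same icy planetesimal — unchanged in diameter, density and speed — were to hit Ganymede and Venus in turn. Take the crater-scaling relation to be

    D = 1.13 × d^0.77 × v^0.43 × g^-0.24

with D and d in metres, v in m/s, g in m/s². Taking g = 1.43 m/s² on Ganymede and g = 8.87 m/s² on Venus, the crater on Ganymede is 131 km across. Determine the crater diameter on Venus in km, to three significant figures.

D ≈ 84.5 km

All impactor-dependent factors cancel in the ratio, leaving D_Venus/D_Ganymede = (g_Venus/g_Ganymede)^-0.24.
(8.87/1.43)^-0.24 = 6.203^-0.24 = 0.6453
D_Venus = 0.6453 × 131 km = 84.5 km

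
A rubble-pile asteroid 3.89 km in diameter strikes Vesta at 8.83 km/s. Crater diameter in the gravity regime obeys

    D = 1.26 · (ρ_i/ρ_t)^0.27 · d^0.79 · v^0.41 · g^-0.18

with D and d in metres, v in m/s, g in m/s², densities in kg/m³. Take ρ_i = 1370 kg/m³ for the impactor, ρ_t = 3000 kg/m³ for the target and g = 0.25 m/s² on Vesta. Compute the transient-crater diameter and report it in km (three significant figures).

D ≈ 37.2 km

In SI units: d = 3890 m, v = 8830 m/s.
(ρ_i/ρ_t)^0.27 = (1370/3000)^0.27 = 0.8093
d^0.79 = 3890^0.79 = 685.6
v^0.41 = 8830^0.41 = 41.48
g^-0.18 = 0.25^-0.18 = 1.283
D = 1.26 × 0.8093 × 685.6 × 41.48 × 1.283 = 37206 m
   = 37.21 km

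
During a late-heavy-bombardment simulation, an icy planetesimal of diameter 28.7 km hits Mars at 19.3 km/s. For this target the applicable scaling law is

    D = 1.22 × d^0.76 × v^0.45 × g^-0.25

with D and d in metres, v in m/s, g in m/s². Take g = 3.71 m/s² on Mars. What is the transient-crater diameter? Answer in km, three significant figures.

D ≈ 182 km

In SI units: d = 28700 m, v = 19300 m/s.
d^0.76 = 28700^0.76 = 2443
v^0.45 = 19300^0.45 = 84.82
g^-0.25 = 3.71^-0.25 = 0.7205
D = 1.22 × 2443 × 84.82 × 0.7205 = 1.821 × 10^5 m
   = 182.1 km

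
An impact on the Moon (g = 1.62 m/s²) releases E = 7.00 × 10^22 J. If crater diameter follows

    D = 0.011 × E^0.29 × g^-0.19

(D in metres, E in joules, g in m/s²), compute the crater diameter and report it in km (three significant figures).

E^0.29 = (7.00 × 10^22)^0.29 = 4.218 × 10^6
g^-0.19 = 1.62^-0.19 = 0.9124
D = 0.011 × 4.218 × 10^6 × 0.9124 = 42334 m
   = 42.33 km

D ≈ 42.3 km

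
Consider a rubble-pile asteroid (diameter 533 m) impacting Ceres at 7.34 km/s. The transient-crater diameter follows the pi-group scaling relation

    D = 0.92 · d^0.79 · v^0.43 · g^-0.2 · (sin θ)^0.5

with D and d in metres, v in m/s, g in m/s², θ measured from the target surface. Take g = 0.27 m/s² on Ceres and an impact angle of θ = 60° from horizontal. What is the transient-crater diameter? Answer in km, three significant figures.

In SI units: v = 7340 m/s.
d^0.79 = 533^0.79 = 142.6
v^0.43 = 7340^0.43 = 45.95
g^-0.2 = 0.27^-0.2 = 1.299
(sin 60°)^0.5 = 0.8660^0.5 = 0.9306
D = 0.92 × 142.6 × 45.95 × 1.299 × 0.9306 = 7287 m
   = 7.287 km

D ≈ 7.29 km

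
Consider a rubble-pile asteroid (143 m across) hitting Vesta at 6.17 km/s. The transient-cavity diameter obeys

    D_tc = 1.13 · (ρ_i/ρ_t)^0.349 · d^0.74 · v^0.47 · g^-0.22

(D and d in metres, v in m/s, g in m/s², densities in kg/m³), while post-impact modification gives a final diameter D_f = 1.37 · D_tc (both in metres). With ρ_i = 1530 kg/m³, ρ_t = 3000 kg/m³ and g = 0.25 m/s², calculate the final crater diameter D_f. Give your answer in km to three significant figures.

D_f ≈ 3.95 km

v = 6170 m/s.
(ρ_i/ρ_t)^0.349 = (1530/3000)^0.349 = 0.7906
d^0.74 = 143^0.74 = 39.35
v^0.47 = 6170^0.47 = 60.46
g^-0.22 = 0.25^-0.22 = 1.357
D_tc = 1.13 × 0.7906 × 39.35 × 60.46 × 1.357 = 2884 m
D_f = 1.37 × 2884 = 3951 m
     = 3.951 km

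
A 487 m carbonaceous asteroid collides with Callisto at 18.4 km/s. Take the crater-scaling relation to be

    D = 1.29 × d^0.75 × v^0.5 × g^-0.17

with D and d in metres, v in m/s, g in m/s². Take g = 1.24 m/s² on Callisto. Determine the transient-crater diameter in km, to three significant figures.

In SI units: v = 18400 m/s.
d^0.75 = 487^0.75 = 103.7
v^0.5 = 18400^0.5 = 135.6
g^-0.17 = 1.24^-0.17 = 0.9641
D = 1.29 × 103.7 × 135.6 × 0.9641 = 17488 m
   = 17.49 km

D ≈ 17.5 km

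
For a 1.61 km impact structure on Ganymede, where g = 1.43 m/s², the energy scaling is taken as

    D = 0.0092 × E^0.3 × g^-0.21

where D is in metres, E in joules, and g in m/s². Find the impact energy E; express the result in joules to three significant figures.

Rearranging: E = [D / (0.0092 · g^-0.21)]^(1/0.3).
D = 1610 m.
g^-0.21 = 1.43^-0.21 = 0.9276
D / (0.0092 × 0.9276) = 1610 / (8.534 × 10^-3) = 1.887 × 10^5
E = (1.887 × 10^5)^3.3333 = 3.852 × 10^17 J

E ≈ 3.85 × 10^17 J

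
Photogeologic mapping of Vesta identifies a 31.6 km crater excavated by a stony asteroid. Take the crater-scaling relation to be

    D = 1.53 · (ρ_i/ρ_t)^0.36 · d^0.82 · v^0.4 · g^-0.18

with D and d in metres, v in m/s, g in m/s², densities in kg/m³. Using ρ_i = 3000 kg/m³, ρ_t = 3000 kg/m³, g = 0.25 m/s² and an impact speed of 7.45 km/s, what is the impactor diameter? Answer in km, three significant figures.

d ≈ 1.74 km

Rearranging for d: d = [D / (1.53 · (3000/3000)^0.36 · 7450^0.4 · 0.25^-0.18)]^(1/0.82).
D = 31600 m.
(3000/3000)^0.36 = 1.000
7450^0.4 = 35.39
0.25^-0.18 = 1.283
Denominator = 1.53 × 1.000 × 35.39 × 1.283 = 69.47
D / 69.47 = 31600 / 69.47 = 454.9
d = 454.9^(1/0.82) = 454.9^1.2195 = 1743 m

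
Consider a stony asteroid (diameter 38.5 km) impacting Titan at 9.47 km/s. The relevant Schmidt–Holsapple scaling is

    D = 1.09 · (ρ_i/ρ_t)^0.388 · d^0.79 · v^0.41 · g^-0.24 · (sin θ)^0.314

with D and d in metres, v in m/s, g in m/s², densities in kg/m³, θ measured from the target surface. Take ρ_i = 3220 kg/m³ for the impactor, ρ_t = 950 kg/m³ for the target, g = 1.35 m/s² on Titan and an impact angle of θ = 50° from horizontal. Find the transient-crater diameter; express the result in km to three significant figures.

D ≈ 268 km

In SI units: d = 38500 m, v = 9470 m/s.
(ρ_i/ρ_t)^0.388 = (3220/950)^0.388 = 1.606
d^0.79 = 38500^0.79 = 4193
v^0.41 = 9470^0.41 = 42.69
g^-0.24 = 1.35^-0.24 = 0.9305
(sin 50°)^0.314 = 0.7660^0.314 = 0.9197
D = 1.09 × 1.606 × 4193 × 42.69 × 0.9305 × 0.9197 = 2.682 × 10^5 m
   = 268.2 km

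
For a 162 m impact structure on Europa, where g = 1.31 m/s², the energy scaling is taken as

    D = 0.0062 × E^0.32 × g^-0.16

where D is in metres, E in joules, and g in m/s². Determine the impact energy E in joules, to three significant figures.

Rearranging: E = [D / (0.0062 · g^-0.16)]^(1/0.32).
g^-0.16 = 1.31^-0.16 = 0.9577
D / (0.0062 × 0.9577) = 162 / (5.938 × 10^-3) = 2.728 × 10^4
E = (2.728 × 10^4)^3.125 = 7.278 × 10^13 J

E ≈ 7.28 × 10^13 J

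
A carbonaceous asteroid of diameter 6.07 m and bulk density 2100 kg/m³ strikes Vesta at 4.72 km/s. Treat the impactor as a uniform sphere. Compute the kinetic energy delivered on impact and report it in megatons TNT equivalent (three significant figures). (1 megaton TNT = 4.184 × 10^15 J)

E ≈ 6.55 × 10^-4 Mt TNT

v = 4720 m/s.
Mass m = (π/6) ρ d³ = (π/6) × 2100 × (6.07)³ = 2.459 × 10^5 kg
E = ½ m v² = 0.5 × 2.459 × 10^5 × (4720)² = 2.739 × 10^12 J
   = 2.739 × 10^12 / 4.184×10^15 = 6.546 × 10^-4 Mt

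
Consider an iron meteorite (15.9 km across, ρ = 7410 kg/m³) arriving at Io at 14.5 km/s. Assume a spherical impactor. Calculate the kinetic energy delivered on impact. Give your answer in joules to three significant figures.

d = 15900 m; v = 14500 m/s.
Mass m = (π/6) ρ d³ = (π/6) × 7410 × (15900)³ = 1.560 × 10^16 kg
E = ½ m v² = 0.5 × 1.560 × 10^16 × (14500)² = 1.640 × 10^24 J

E ≈ 1.64 × 10^24 J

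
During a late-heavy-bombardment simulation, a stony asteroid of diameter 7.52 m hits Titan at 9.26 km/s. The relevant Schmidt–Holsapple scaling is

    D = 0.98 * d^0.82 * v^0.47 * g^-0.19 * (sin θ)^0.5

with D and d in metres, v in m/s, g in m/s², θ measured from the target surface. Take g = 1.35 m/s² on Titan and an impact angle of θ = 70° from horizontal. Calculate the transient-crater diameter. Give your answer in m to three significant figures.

D ≈ 343 m

In SI units: v = 9260 m/s.
d^0.82 = 7.52^0.82 = 5.230
v^0.47 = 9260^0.47 = 73.17
g^-0.19 = 1.35^-0.19 = 0.9446
(sin 70°)^0.5 = 0.9397^0.5 = 0.9694
D = 0.98 × 5.230 × 73.17 × 0.9446 × 0.9694 = 343.4 m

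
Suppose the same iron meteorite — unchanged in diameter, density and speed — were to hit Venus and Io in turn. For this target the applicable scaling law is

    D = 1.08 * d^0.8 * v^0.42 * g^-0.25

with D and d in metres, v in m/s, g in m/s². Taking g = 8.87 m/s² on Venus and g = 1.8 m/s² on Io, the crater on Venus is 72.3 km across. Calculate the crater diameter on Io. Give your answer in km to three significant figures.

D ≈ 108 km

All impactor-dependent factors cancel in the ratio, leaving D_Io/D_Venus = (g_Io/g_Venus)^-0.25.
(1.8/8.87)^-0.25 = 0.2029^-0.25 = 1.490
D_Io = 1.490 × 72.3 km = 108 km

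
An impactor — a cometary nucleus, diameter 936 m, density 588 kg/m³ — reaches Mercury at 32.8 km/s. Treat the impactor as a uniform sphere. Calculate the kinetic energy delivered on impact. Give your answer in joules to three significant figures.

E ≈ 1.36 × 10^20 J

v = 32800 m/s.
Mass m = (π/6) ρ d³ = (π/6) × 588 × (936)³ = 2.525 × 10^11 kg
E = ½ m v² = 0.5 × 2.525 × 10^11 × (32800)² = 1.358 × 10^20 J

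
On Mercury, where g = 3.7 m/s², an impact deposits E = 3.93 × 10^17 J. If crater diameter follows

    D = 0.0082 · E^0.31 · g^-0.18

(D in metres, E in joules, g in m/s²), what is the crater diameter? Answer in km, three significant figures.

E^0.31 = (3.93 × 10^17)^0.31 = 2.846 × 10^5
g^-0.18 = 3.7^-0.18 = 0.7902
D = 0.0082 × 2.846 × 10^5 × 0.7902 = 1844 m
   = 1.844 km

D ≈ 1.84 km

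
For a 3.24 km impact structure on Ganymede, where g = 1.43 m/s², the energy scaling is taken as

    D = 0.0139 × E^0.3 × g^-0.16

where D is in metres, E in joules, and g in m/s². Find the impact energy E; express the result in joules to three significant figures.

E ≈ 9.43 × 10^17 J

Rearranging: E = [D / (0.0139 · g^-0.16)]^(1/0.3).
D = 3240 m.
g^-0.16 = 1.43^-0.16 = 0.9444
D / (0.0139 × 0.9444) = 3240 / (0.01313) = 2.468 × 10^5
E = (2.468 × 10^5)^3.3333 = 9.425 × 10^17 J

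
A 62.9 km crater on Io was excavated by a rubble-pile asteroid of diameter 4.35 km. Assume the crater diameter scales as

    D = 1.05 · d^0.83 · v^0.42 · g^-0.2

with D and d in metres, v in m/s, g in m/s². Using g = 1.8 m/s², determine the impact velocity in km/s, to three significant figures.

Rearranging for v: v = [D / (1.05 · 4350^0.83 · 1.8^-0.2)]^(1/0.42).
D = 62900 m.
4350^0.83 = 1047
1.8^-0.2 = 0.8891
Denominator = 1.05 × 1047 × 0.8891 = 977.4
D / 977.4 = 62900 / 977.4 = 64.35
v = 64.35^(1/0.42) = 64.35^2.381 = 20237 m/s

v ≈ 20.2 km/s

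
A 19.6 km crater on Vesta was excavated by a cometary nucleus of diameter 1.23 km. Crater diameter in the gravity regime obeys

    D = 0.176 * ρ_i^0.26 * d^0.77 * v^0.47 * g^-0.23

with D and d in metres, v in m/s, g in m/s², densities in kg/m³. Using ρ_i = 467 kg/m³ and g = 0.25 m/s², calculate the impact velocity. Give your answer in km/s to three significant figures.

v ≈ 8.02 km/s

Rearranging for v: v = [D / (0.176 · 467^0.26 · 1230^0.77 · 0.25^-0.23)]^(1/0.47).
D = 19600 m.
467^0.26 = 4.943
1230^0.77 = 239.5
0.25^-0.23 = 1.376
Denominator = 0.176 × 4.943 × 239.5 × 1.376 = 286.7
D / 286.7 = 19600 / 286.7 = 68.36
v = 68.36^(1/0.47) = 68.36^2.1277 = 8015 m/s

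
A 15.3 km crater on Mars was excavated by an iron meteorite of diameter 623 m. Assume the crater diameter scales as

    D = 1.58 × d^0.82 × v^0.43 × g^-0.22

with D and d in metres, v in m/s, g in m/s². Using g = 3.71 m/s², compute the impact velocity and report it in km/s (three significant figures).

v ≈ 17.1 km/s

Rearranging for v: v = [D / (1.58 · 623^0.82 · 3.71^-0.22)]^(1/0.43).
D = 15300 m.
623^0.82 = 195.7
3.71^-0.22 = 0.7494
Denominator = 1.58 × 195.7 × 0.7494 = 231.7
D / 231.7 = 15300 / 231.7 = 66.03
v = 66.03^(1/0.43) = 66.03^2.3256 = 17060 m/s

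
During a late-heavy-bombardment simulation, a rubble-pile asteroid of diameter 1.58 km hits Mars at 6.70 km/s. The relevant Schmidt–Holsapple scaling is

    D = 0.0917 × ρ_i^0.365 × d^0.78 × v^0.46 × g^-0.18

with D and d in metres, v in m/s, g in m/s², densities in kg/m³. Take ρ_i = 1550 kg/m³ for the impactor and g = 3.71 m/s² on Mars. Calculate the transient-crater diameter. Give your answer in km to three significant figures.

D ≈ 19.0 km

In SI units: d = 1580 m, v = 6700 m/s.
ρ_i^0.365 = 1550^0.365 = 14.60
d^0.78 = 1580^0.78 = 312.6
v^0.46 = 6700^0.46 = 57.54
g^-0.18 = 3.71^-0.18 = 0.7898
D = 0.0917 × 14.60 × 312.6 × 57.54 × 0.7898 = 19019 m
   = 19.02 km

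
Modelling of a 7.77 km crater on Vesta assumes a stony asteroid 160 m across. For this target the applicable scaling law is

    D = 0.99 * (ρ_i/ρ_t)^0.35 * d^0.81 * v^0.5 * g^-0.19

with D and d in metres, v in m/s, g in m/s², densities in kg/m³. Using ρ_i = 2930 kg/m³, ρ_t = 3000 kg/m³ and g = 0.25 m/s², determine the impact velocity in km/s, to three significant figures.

v ≈ 9.94 km/s

Rearranging for v: v = [D / (0.99 · (2930/3000)^0.35 · 160^0.81 · 0.25^-0.19)]^(1/0.5).
D = 7770 m.
(2930/3000)^0.35 = 0.9918
160^0.81 = 61.00
0.25^-0.19 = 1.301
Denominator = 0.99 × 0.9918 × 61.00 × 1.301 = 77.92
D / 77.92 = 7770 / 77.92 = 99.72
v = 99.72^(1/0.5) = 99.72^2 = 9944 m/s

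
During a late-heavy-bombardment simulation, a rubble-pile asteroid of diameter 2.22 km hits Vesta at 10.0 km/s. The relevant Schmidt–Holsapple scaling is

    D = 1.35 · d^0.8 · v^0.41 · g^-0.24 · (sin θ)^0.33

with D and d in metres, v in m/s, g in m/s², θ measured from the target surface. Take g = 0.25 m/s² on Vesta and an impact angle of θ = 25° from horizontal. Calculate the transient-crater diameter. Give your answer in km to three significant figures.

D ≈ 29.4 km

In SI units: d = 2220 m, v = 10000 m/s.
d^0.8 = 2220^0.8 = 475.4
v^0.41 = 10000^0.41 = 43.65
g^-0.24 = 0.25^-0.24 = 1.395
(sin 25°)^0.33 = 0.4226^0.33 = 0.7526
D = 1.35 × 475.4 × 43.65 × 1.395 × 0.7526 = 29411 m
   = 29.41 km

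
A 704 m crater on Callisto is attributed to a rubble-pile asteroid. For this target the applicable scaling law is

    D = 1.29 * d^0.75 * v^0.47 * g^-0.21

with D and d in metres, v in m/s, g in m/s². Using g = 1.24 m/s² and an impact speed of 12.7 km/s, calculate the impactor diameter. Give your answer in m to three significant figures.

d ≈ 12.7 m

Rearranging for d: d = [D / (1.29 · 12700^0.47 · 1.24^-0.21)]^(1/0.75).
12700^0.47 = 84.88
1.24^-0.21 = 0.9558
Denominator = 1.29 × 84.88 × 0.9558 = 104.7
D / 104.7 = 704 / 104.7 = 6.724
d = 6.724^(1/0.75) = 6.724^1.3333 = 12.69 m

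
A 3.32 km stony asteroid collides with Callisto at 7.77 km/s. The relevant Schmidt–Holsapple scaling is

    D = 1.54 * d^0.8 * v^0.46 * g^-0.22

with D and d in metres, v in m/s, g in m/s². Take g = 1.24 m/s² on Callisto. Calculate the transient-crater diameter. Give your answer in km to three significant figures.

In SI units: d = 3320 m, v = 7770 m/s.
d^0.8 = 3320^0.8 = 656.0
v^0.46 = 7770^0.46 = 61.60
g^-0.22 = 1.24^-0.22 = 0.9538
D = 1.54 × 656.0 × 61.60 × 0.9538 = 59356 m
   = 59.36 km

D ≈ 59.4 km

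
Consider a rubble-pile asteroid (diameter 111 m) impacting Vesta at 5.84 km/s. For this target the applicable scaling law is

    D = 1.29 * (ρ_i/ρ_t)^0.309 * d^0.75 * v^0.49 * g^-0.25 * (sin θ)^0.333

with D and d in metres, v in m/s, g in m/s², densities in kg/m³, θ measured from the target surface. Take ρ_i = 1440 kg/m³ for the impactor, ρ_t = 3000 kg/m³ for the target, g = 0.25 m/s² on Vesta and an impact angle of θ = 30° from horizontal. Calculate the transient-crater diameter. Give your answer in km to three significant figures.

In SI units: v = 5840 m/s.
(ρ_i/ρ_t)^0.309 = (1440/3000)^0.309 = 0.7971
d^0.75 = 111^0.75 = 34.20
v^0.49 = 5840^0.49 = 70.07
g^-0.25 = 0.25^-0.25 = 1.414
(sin 30°)^0.333 = 0.5000^0.333 = 0.7939
D = 1.29 × 0.7971 × 34.20 × 70.07 × 1.414 × 0.7939 = 2766 m
   = 2.766 km

D ≈ 2.77 km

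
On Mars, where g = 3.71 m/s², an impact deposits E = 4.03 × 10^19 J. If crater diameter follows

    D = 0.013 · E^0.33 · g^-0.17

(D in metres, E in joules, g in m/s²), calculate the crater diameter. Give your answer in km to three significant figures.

E^0.33 = (4.03 × 10^19)^0.33 = 2.950 × 10^6
g^-0.17 = 3.71^-0.17 = 0.8002
D = 0.013 × 2.950 × 10^6 × 0.8002 = 30688 m
   = 30.69 km

D ≈ 30.7 km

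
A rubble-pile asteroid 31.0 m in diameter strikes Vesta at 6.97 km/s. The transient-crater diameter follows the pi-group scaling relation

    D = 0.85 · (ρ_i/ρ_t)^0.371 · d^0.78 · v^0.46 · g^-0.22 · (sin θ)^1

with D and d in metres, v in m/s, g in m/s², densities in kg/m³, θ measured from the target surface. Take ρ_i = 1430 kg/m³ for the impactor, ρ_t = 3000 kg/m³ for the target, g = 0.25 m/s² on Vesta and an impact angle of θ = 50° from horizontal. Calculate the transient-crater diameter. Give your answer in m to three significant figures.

In SI units: v = 6970 m/s.
(ρ_i/ρ_t)^0.371 = (1430/3000)^0.371 = 0.7597
d^0.78 = 31^0.78 = 14.56
v^0.46 = 6970^0.46 = 58.60
g^-0.22 = 0.25^-0.22 = 1.357
(sin 50°)^1 = 0.7660^1 = 0.7660
D = 0.85 × 0.7597 × 14.56 × 58.60 × 1.357 × 0.7660 = 572.7 m

D ≈ 573 m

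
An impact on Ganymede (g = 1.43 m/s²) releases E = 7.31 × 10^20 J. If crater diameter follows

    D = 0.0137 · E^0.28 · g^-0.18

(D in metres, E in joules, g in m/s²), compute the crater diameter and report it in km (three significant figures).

E^0.28 = (7.31 × 10^20)^0.28 = 6.949 × 10^5
g^-0.18 = 1.43^-0.18 = 0.9376
D = 0.0137 × 6.949 × 10^5 × 0.9376 = 8926 m
   = 8.926 km

D ≈ 8.93 km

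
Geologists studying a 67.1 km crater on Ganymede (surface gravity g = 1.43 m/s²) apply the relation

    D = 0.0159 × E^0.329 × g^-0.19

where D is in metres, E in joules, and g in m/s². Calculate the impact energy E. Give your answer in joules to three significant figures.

E ≈ 1.69 × 10^20 J

Rearranging: E = [D / (0.0159 · g^-0.19)]^(1/0.329).
D = 67100 m.
g^-0.19 = 1.43^-0.19 = 0.9343
D / (0.0159 × 0.9343) = 67100 / (0.01486) = 4.515 × 10^6
E = (4.515 × 10^6)^3.0395 = 1.686 × 10^20 J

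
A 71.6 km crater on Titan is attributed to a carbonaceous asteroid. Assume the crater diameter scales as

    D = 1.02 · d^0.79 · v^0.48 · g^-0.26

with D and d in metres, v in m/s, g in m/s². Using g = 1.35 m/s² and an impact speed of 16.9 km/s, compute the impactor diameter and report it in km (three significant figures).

Rearranging for d: d = [D / (1.02 · 16900^0.48 · 1.35^-0.26)]^(1/0.79).
D = 71600 m.
16900^0.48 = 107.0
1.35^-0.26 = 0.9249
Denominator = 1.02 × 107.0 × 0.9249 = 100.9
D / 100.9 = 71600 / 100.9 = 709.6
d = 709.6^(1/0.79) = 709.6^1.2658 = 4063 m

d ≈ 4.06 km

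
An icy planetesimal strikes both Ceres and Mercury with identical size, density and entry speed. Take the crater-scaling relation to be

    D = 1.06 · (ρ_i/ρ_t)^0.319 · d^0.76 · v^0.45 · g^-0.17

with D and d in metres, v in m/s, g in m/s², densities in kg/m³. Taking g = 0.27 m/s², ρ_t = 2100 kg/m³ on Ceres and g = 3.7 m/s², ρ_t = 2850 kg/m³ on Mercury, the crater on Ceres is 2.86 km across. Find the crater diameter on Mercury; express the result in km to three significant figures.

The impactor-only factors (d, v, ρ_i) cancel in the ratio, leaving D_Mercury/D_Ceres = (g_Mercury/g_Ceres)^-0.17 · (ρ_t,Ceres/ρ_t,Mercury)^0.319.
(3.7/0.27)^-0.17 = 13.70^-0.17 = 0.6409
(2100/2850)^0.319 = 0.7368^0.319 = 0.9072
Ratio = 0.6409 × 0.9072 = 0.5814
D_Mercury = 0.5814 × 2.86 km = 1.66 km

D ≈ 1.66 km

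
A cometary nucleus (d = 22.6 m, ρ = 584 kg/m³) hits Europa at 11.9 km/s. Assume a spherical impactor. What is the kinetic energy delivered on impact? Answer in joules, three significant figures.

E ≈ 2.50 × 10^14 J

v = 11900 m/s.
Mass m = (π/6) ρ d³ = (π/6) × 584 × (22.6)³ = 3.530 × 10^6 kg
E = ½ m v² = 0.5 × 3.530 × 10^6 × (11900)² = 2.499 × 10^14 J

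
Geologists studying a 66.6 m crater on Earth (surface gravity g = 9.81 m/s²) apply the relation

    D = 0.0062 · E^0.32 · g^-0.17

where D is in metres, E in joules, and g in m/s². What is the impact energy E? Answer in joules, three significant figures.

E ≈ 1.33 × 10^13 J

Rearranging: E = [D / (0.0062 · g^-0.17)]^(1/0.32).
g^-0.17 = 9.81^-0.17 = 0.6783
D / (0.0062 × 0.6783) = 66.6 / (4.205 × 10^-3) = 1.584 × 10^4
E = (1.584 × 10^4)^3.125 = 1.331 × 10^13 J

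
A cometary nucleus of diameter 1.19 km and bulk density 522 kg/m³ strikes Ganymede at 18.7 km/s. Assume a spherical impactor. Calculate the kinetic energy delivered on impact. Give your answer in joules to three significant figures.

d = 1190 m; v = 18700 m/s.
Mass m = (π/6) ρ d³ = (π/6) × 522 × (1190)³ = 4.606 × 10^11 kg
E = ½ m v² = 0.5 × 4.606 × 10^11 × (18700)² = 8.053 × 10^19 J

E ≈ 8.05 × 10^19 J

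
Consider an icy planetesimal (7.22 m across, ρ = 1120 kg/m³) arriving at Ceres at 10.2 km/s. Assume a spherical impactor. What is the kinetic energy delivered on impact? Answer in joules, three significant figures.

v = 10200 m/s.
Mass m = (π/6) ρ d³ = (π/6) × 1120 × (7.22)³ = 2.207 × 10^5 kg
E = ½ m v² = 0.5 × 2.207 × 10^5 × (10200)² = 1.148 × 10^13 J

E ≈ 1.15 × 10^13 J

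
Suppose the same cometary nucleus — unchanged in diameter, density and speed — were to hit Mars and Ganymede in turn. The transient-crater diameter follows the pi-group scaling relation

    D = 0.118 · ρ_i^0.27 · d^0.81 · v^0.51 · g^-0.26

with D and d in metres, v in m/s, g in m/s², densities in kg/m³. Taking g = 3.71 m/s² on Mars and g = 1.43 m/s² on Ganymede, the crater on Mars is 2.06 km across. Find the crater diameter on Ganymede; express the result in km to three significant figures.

All impactor-dependent factors cancel in the ratio, leaving D_Ganymede/D_Mars = (g_Ganymede/g_Mars)^-0.26.
(1.43/3.71)^-0.26 = 0.3854^-0.26 = 1.281
D_Ganymede = 1.281 × 2.06 km = 2.64 km

D ≈ 2.64 km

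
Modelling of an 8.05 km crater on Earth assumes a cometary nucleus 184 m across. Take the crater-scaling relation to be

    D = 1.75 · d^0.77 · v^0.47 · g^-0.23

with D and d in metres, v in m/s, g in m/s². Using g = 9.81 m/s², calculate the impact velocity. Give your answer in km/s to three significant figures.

v ≈ 37.0 km/s

Rearranging for v: v = [D / (1.75 · 184^0.77 · 9.81^-0.23)]^(1/0.47).
D = 8050 m.
184^0.77 = 55.45
9.81^-0.23 = 0.5914
Denominator = 1.75 × 55.45 × 0.5914 = 57.39
D / 57.39 = 8050 / 57.39 = 140.3
v = 140.3^(1/0.47) = 140.3^2.1277 = 37008 m/s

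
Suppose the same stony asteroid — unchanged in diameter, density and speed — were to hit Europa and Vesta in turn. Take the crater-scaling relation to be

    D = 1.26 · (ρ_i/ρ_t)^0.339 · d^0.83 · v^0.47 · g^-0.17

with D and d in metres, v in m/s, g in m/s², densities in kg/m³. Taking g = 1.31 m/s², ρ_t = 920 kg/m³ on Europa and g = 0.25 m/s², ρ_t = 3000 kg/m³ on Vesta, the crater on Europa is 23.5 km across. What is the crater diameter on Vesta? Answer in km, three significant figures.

The impactor-only factors (d, v, ρ_i) cancel in the ratio, leaving D_Vesta/D_Europa = (g_Vesta/g_Europa)^-0.17 · (ρ_t,Europa/ρ_t,Vesta)^0.339.
(0.25/1.31)^-0.17 = 0.1908^-0.17 = 1.325
(920/3000)^0.339 = 0.3067^0.339 = 0.6699
Ratio = 1.325 × 0.6699 = 0.8876
D_Vesta = 0.8876 × 23.5 km = 20.9 km

D ≈ 20.9 km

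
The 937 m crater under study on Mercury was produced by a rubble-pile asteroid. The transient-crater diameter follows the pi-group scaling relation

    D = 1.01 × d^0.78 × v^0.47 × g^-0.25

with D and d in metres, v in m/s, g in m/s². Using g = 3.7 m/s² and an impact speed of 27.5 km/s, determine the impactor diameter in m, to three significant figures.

Rearranging for d: d = [D / (1.01 · 27500^0.47 · 3.7^-0.25)]^(1/0.78).
27500^0.47 = 122.0
3.7^-0.25 = 0.7210
Denominator = 1.01 × 122.0 × 0.7210 = 88.84
D / 88.84 = 937 / 88.84 = 10.55
d = 10.55^(1/0.78) = 10.55^1.2821 = 20.51 m

d ≈ 20.5 m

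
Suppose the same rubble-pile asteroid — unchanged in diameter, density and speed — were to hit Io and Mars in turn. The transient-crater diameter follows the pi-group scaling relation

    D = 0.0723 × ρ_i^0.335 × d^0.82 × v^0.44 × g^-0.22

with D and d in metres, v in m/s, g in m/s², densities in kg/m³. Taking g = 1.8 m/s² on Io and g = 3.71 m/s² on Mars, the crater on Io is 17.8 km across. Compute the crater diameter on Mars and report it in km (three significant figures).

All impactor-dependent factors cancel in the ratio, leaving D_Mars/D_Io = (g_Mars/g_Io)^-0.22.
(3.71/1.8)^-0.22 = 2.061^-0.22 = 0.8529
D_Mars = 0.8529 × 17.8 km = 15.2 km

D ≈ 15.2 km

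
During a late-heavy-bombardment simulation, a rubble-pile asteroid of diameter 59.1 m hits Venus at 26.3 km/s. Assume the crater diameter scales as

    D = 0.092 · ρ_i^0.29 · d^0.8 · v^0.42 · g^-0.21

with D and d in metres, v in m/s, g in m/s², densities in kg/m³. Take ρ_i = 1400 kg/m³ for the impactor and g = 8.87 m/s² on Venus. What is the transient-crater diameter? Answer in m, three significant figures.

D ≈ 893 m

In SI units: v = 26300 m/s.
ρ_i^0.29 = 1400^0.29 = 8.173
d^0.8 = 59.1^0.8 = 26.14
v^0.42 = 26300^0.42 = 71.84
g^-0.21 = 8.87^-0.21 = 0.6323
D = 0.092 × 8.173 × 26.14 × 71.84 × 0.6323 = 892.8 m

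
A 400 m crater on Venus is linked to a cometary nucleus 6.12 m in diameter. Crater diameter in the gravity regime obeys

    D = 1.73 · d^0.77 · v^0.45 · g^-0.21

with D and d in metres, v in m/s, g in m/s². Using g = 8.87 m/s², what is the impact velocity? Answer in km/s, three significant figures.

v ≈ 22.4 km/s

Rearranging for v: v = [D / (1.73 · 6.12^0.77 · 8.87^-0.21)]^(1/0.45).
6.12^0.77 = 4.035
8.87^-0.21 = 0.6323
Denominator = 1.73 × 4.035 × 0.6323 = 4.414
D / 4.414 = 400 / 4.414 = 90.62
v = 90.62^(1/0.45) = 90.62^2.2222 = 22353 m/s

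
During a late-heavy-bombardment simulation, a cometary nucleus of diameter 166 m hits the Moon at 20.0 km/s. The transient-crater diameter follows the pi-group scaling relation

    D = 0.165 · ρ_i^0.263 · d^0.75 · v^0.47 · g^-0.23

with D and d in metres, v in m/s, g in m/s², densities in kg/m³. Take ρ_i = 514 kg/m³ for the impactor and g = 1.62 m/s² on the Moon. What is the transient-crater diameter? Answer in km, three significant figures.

In SI units: v = 20000 m/s.
ρ_i^0.263 = 514^0.263 = 5.164
d^0.75 = 166^0.75 = 46.25
v^0.47 = 20000^0.47 = 105.1
g^-0.23 = 1.62^-0.23 = 0.8950
D = 0.165 × 5.164 × 46.25 × 105.1 × 0.8950 = 3707 m
   = 3.707 km

D ≈ 3.71 km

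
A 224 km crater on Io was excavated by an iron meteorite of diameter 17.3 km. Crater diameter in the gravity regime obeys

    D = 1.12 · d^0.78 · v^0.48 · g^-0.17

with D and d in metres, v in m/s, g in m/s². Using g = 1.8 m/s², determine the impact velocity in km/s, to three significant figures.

Rearranging for v: v = [D / (1.12 · 17300^0.78 · 1.8^-0.17)]^(1/0.48).
D = 224000 m.
17300^0.78 = 2022
1.8^-0.17 = 0.9049
Denominator = 1.12 × 2022 × 0.9049 = 2049
D / 2049 = 224000 / 2049 = 109.3
v = 109.3^(1/0.48) = 109.3^2.0833 = 17663 m/s

v ≈ 17.7 km/s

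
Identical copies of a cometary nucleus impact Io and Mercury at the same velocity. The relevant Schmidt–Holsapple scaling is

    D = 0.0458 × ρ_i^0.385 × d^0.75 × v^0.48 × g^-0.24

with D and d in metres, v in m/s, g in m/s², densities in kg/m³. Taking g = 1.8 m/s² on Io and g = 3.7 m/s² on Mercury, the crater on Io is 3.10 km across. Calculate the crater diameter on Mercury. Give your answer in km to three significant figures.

D ≈ 2.61 km

All impactor-dependent factors cancel in the ratio, leaving D_Mercury/D_Io = (g_Mercury/g_Io)^-0.24.
(3.7/1.8)^-0.24 = 2.056^-0.24 = 0.8412
D_Mercury = 0.8412 × 3.10 km = 2.61 km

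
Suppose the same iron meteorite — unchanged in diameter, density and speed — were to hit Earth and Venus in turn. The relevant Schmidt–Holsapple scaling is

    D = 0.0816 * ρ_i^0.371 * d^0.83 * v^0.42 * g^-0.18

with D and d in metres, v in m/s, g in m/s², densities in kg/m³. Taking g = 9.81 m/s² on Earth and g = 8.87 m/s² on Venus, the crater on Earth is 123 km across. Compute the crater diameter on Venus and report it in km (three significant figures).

D ≈ 125 km

All impactor-dependent factors cancel in the ratio, leaving D_Venus/D_Earth = (g_Venus/g_Earth)^-0.18.
(8.87/9.81)^-0.18 = 0.9042^-0.18 = 1.018
D_Venus = 1.018 × 123 km = 125 km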